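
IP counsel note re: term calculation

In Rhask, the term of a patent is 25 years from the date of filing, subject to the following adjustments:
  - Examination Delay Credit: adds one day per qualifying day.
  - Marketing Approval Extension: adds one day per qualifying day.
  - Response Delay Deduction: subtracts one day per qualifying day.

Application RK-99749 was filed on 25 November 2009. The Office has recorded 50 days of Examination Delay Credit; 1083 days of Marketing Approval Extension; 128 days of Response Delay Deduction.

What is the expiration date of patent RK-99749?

Base term: filing date + 25 years → 25 November 2034.
Examination Delay Credit: +50 days → 14 January 2035.
Marketing Approval Extension: +1083 days → 1 January 2038.
Response Delay Deduction: −128 days → 26 August 2037.

2037-08-26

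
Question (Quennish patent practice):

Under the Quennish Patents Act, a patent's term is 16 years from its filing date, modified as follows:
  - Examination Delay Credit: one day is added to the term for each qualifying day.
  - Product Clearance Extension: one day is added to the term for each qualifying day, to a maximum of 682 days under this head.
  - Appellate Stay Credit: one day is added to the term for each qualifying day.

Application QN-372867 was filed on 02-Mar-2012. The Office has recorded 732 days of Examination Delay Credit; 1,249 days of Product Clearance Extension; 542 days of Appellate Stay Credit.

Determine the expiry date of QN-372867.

July 10, 2033

Base term: filing date + 16 years → 2 March 2028.
Examination Delay Credit: +732 days → 4 March 2030.
Product Clearance Extension: 1249 days claimed exceeds the 682-day cap, so +682 days → 15 January 2032.
Appellate Stay Credit: +542 days → 10 July 2033.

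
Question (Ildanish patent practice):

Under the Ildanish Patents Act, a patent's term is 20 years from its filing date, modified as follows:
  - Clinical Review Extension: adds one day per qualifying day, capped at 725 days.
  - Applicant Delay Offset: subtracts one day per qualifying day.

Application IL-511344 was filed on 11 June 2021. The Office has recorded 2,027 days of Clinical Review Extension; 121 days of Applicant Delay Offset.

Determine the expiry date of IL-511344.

2043-02-05

Base term: filing date + 20 years → 11 June 2041.
Clinical Review Extension: 2027 days claimed exceeds the 725-day cap, so +725 days → 6 June 2043.
Applicant Delay Offset: −121 days → 5 February 2043.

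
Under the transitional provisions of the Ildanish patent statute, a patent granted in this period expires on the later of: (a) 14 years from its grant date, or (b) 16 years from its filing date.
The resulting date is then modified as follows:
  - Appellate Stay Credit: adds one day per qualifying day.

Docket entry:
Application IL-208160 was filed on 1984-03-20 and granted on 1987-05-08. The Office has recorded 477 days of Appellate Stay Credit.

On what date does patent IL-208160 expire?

2002-08-28

(a) grant + 14 years → 8 May 2001.
(b) filing + 16 years → 20 March 2000.
Later of the two: 8 May 2001.
Appellate Stay Credit: +477 days → 28 August 2002.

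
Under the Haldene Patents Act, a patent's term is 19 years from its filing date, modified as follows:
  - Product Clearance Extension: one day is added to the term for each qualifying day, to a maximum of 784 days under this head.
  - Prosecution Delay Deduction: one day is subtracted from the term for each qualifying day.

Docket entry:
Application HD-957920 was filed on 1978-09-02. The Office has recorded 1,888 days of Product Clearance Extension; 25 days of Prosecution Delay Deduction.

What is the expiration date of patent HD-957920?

October 1, 1999

Base term: filing date + 19 years → 2 September 1997.
Product Clearance Extension: 1888 days claimed exceeds the 784-day cap, so +784 days → 26 October 1999.
Prosecution Delay Deduction: −25 days → 1 October 1999.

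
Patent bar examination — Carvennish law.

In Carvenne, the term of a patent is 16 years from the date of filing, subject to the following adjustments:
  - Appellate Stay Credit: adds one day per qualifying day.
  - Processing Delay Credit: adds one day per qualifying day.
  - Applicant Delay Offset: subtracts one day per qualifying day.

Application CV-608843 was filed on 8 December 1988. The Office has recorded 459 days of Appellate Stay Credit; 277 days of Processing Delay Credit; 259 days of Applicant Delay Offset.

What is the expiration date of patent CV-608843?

Base term: filing date + 16 years → 8 December 2004.
Appellate Stay Credit: +459 days → 12 March 2006.
Processing Delay Credit: +277 days → 14 December 2006.
Applicant Delay Offset: −259 days → 30 March 2006.

March 30, 2006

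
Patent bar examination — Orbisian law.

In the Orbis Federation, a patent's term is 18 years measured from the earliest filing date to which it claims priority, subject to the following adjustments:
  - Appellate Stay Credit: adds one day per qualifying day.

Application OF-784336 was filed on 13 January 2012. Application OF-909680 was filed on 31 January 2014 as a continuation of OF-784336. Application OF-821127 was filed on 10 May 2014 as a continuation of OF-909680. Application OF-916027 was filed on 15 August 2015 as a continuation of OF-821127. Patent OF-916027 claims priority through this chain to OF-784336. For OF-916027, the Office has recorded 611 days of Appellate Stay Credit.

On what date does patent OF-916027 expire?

2031-09-16

Earliest priority filing: 13 January 2012.
Base term: 13 January 2012 + 18 years → 13 January 2030.
Appellate Stay Credit: +611 days → 16 September 2031.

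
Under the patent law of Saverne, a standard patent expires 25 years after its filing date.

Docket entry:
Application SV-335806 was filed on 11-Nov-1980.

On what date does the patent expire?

2005-11-11

Filing date + 25 years → 11 November 2005.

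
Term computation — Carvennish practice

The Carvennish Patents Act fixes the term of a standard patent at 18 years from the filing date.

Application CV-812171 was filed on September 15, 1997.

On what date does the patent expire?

Filing date + 18 years → 15 September 2015.

September 15, 2015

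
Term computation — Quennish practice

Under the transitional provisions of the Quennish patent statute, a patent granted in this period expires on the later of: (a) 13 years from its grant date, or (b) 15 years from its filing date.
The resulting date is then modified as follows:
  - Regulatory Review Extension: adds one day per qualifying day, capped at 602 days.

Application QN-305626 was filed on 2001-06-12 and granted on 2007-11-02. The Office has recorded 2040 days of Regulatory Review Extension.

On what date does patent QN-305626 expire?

(a) grant + 13 years → 2 November 2020.
(b) filing + 15 years → 12 June 2016.
Later of the two: 2 November 2020.
Regulatory Review Extension: 2040 days claimed exceeds the 602-day cap, so +602 days → 27 June 2022.

June 27, 2022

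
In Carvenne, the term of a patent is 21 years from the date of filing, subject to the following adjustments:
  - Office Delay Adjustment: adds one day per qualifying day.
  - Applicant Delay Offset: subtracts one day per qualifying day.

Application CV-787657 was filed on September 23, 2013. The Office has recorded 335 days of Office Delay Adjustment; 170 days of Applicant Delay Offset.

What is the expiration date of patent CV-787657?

March 7, 2035

Base term: filing date + 21 years → 23 September 2034.
Office Delay Adjustment: +335 days → 24 August 2035.
Applicant Delay Offset: −170 days → 7 March 2035.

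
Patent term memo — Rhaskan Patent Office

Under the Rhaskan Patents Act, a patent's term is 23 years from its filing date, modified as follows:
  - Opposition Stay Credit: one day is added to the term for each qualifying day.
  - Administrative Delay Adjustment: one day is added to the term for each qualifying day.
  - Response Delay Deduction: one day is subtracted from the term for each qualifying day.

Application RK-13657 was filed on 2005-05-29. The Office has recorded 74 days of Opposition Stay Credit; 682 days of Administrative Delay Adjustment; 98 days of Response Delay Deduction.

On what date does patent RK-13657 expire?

March 18, 2030

Base term: filing date + 23 years → 29 May 2028.
Opposition Stay Credit: +74 days → 11 August 2028.
Administrative Delay Adjustment: +682 days → 24 June 2030.
Response Delay Deduction: −98 days → 18 March 2030.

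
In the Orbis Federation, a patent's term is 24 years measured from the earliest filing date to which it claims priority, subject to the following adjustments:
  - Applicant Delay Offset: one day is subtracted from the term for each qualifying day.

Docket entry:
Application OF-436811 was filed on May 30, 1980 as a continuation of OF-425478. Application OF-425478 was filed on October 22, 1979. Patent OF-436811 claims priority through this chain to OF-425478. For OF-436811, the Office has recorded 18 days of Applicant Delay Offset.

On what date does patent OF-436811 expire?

October 4, 2003

Earliest priority filing: 22 October 1979.
Base term: 22 October 1979 + 24 years → 22 October 2003.
Applicant Delay Offset: −18 days → 4 October 2003.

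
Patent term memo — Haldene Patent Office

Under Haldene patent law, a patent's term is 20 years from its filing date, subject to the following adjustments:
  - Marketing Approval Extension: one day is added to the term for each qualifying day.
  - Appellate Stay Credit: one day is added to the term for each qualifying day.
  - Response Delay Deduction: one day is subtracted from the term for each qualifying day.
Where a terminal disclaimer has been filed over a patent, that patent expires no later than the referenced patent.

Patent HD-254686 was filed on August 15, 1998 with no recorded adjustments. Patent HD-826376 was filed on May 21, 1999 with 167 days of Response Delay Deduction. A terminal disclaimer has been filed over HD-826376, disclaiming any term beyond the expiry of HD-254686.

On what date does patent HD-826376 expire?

August 15, 2018

Natural term of HD-826376:
  Base: filing + 20 years → 21 May 2019.
  Response Delay Deduction: −167 days → 5 December 2018.
Expiry of referenced patent HD-254686:
  Base: filing + 20 years → 15 August 2018.
Terminal disclaimer: HD-826376 expires on the earlier of 5 December 2018 and 15 August 2018.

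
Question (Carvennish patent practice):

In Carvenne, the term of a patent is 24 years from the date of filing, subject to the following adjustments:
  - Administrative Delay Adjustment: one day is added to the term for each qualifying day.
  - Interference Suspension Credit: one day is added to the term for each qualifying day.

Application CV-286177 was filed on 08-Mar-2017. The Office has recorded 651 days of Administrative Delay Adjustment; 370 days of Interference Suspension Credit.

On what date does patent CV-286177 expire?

December 24, 2043

Base term: filing date + 24 years → 8 March 2041.
Administrative Delay Adjustment: +651 days → 19 December 2042.
Interference Suspension Credit: +370 days → 24 December 2043.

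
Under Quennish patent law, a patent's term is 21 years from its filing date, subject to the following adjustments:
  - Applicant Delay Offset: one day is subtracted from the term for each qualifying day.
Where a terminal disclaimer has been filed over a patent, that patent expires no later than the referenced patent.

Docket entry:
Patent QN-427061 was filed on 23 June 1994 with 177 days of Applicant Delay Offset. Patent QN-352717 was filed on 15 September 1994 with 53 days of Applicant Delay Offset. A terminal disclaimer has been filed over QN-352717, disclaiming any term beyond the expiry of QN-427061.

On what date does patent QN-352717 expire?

Natural term of QN-352717:
  Base: filing + 21 years → 15 September 2015.
  Applicant Delay Offset: −53 days → 24 July 2015.
Expiry of referenced patent QN-427061:
  Base: filing + 21 years → 23 June 2015.
  Applicant Delay Offset: −177 days → 28 December 2014.
Terminal disclaimer: QN-352717 expires on the earlier of 24 July 2015 and 28 December 2014.

December 28, 2014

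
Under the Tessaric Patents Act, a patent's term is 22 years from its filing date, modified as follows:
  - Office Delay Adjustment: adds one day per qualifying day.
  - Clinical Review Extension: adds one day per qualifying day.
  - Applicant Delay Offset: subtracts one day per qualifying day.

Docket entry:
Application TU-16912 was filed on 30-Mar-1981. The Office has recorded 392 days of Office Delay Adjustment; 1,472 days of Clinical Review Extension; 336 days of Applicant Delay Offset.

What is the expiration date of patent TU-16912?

Base term: filing date + 22 years → 30 March 2003.
Office Delay Adjustment: +392 days → 25 April 2004.
Clinical Review Extension: +1472 days → 6 May 2008.
Applicant Delay Offset: −336 days → 5 June 2007.

June 5, 2007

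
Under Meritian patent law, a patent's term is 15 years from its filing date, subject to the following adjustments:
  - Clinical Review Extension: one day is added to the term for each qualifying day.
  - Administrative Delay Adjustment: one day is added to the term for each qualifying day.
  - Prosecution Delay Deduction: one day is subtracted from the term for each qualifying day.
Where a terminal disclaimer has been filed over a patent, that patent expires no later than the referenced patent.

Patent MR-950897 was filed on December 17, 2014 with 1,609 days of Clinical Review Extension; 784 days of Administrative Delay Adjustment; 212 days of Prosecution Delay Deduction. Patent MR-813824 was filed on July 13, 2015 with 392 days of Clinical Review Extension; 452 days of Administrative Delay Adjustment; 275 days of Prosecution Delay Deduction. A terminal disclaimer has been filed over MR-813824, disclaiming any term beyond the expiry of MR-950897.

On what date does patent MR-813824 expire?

Natural term of MR-813824:
  Base: filing + 15 years → 13 July 2030.
  Clinical Review Extension: +392 days → 9 August 2031.
  Administrative Delay Adjustment: +452 days → 3 November 2032.
  Prosecution Delay Deduction: −275 days → 2 February 2032.
Expiry of referenced patent MR-950897:
  Base: filing + 15 years → 17 December 2029.
  Clinical Review Extension: +1609 days → 14 May 2034.
  Administrative Delay Adjustment: +784 days → 6 July 2036.
  Prosecution Delay Deduction: −212 days → 7 December 2035.
Terminal disclaimer: MR-813824 expires on the earlier of 2 February 2032 and 7 December 2035.

2032-02-02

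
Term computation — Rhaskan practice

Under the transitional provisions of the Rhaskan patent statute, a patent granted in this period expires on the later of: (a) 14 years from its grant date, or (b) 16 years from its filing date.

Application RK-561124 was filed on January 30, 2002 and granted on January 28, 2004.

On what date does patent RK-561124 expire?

2018-01-30

(a) grant + 14 years → 28 January 2018.
(b) filing + 16 years → 30 January 2018.
Later of the two: 30 January 2018.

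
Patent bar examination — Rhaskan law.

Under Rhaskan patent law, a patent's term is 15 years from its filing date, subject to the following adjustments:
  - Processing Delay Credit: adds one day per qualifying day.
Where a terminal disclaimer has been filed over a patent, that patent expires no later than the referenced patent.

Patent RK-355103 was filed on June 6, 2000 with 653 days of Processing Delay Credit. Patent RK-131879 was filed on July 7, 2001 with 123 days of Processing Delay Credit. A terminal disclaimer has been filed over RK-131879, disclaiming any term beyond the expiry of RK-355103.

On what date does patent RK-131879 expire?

2016-11-07

Natural term of RK-131879:
  Base: filing + 15 years → 7 July 2016.
  Processing Delay Credit: +123 days → 7 November 2016.
Expiry of referenced patent RK-355103:
  Base: filing + 15 years → 6 June 2015.
  Processing Delay Credit: +653 days → 20 March 2017.
Terminal disclaimer: RK-131879 expires on the earlier of 7 November 2016 and 20 March 2017.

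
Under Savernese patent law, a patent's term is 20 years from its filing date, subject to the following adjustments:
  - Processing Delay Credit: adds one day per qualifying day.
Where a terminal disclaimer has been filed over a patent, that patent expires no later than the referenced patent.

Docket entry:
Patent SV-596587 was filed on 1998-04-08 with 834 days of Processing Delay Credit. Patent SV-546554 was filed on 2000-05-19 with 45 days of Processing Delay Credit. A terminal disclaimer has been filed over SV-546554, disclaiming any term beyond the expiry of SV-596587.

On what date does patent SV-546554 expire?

2020-07-03

Natural term of SV-546554:
  Base: filing + 20 years → 19 May 2020.
  Processing Delay Credit: +45 days → 3 July 2020.
Expiry of referenced patent SV-596587:
  Base: filing + 20 years → 8 April 2018.
  Processing Delay Credit: +834 days → 20 July 2020.
Terminal disclaimer: SV-546554 expires on the earlier of 3 July 2020 and 20 July 2020.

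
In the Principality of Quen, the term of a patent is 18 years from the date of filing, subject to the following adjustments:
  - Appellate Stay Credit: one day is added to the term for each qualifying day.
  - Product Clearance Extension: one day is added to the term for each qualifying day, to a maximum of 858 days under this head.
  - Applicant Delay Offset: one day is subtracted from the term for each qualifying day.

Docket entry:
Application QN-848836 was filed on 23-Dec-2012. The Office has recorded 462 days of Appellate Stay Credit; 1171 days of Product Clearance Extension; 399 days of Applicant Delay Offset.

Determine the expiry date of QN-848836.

2033-07-01

Base term: filing date + 18 years → 23 December 2030.
Appellate Stay Credit: +462 days → 29 March 2032.
Product Clearance Extension: 1171 days claimed exceeds the 858-day cap, so +858 days → 4 August 2034.
Applicant Delay Offset: −399 days → 1 July 2033.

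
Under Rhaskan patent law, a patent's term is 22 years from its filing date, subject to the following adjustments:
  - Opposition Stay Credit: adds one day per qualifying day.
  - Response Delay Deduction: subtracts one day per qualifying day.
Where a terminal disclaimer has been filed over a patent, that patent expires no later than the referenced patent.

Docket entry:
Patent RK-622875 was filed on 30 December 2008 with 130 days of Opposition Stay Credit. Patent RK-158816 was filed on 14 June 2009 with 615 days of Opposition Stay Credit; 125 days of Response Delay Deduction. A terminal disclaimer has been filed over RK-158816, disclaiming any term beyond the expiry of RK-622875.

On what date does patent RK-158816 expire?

May 9, 2031

Natural term of RK-158816:
  Base: filing + 22 years → 14 June 2031.
  Opposition Stay Credit: +615 days → 18 February 2033.
  Response Delay Deduction: −125 days → 16 October 2032.
Expiry of referenced patent RK-622875:
  Base: filing + 22 years → 30 December 2030.
  Opposition Stay Credit: +130 days → 9 May 2031.
Terminal disclaimer: RK-158816 expires on the earlier of 16 October 2032 and 9 May 2031.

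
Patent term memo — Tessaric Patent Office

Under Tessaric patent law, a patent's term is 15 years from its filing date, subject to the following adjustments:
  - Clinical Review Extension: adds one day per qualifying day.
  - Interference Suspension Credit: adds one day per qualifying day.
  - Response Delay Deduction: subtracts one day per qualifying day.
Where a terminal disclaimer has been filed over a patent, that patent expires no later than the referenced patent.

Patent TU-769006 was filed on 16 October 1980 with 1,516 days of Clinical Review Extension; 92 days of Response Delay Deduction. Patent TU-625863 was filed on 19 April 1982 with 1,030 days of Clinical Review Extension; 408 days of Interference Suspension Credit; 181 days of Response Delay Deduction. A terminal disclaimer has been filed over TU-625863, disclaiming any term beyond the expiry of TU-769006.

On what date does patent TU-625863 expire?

Natural term of TU-625863:
  Base: filing + 15 years → 19 April 1997.
  Clinical Review Extension: +1030 days → 13 February 2000.
  Interference Suspension Credit: +408 days → 27 March 2001.
  Response Delay Deduction: −181 days → 27 September 2000.
Expiry of referenced patent TU-769006:
  Base: filing + 15 years → 16 October 1995.
  Clinical Review Extension: +1516 days → 10 December 1999.
  Response Delay Deduction: −92 days → 9 September 1999.
Terminal disclaimer: TU-625863 expires on the earlier of 27 September 2000 and 9 September 1999.

1999-09-09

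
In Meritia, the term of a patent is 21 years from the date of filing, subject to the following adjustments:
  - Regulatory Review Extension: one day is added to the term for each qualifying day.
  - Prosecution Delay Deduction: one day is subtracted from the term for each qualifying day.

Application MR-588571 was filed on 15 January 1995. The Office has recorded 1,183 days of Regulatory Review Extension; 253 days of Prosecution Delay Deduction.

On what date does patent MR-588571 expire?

Base term: filing date + 21 years → 15 January 2016.
Regulatory Review Extension: +1183 days → 12 April 2019.
Prosecution Delay Deduction: −253 days → 2 August 2018.

2018-08-02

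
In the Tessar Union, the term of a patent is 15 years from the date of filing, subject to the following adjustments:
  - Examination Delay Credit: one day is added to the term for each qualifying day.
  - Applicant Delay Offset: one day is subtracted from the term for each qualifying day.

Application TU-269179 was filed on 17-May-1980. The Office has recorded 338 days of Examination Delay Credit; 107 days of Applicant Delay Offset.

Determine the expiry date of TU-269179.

1996-01-03

Base term: filing date + 15 years → 17 May 1995.
Examination Delay Credit: +338 days → 19 April 1996.
Applicant Delay Offset: −107 days → 3 January 1996.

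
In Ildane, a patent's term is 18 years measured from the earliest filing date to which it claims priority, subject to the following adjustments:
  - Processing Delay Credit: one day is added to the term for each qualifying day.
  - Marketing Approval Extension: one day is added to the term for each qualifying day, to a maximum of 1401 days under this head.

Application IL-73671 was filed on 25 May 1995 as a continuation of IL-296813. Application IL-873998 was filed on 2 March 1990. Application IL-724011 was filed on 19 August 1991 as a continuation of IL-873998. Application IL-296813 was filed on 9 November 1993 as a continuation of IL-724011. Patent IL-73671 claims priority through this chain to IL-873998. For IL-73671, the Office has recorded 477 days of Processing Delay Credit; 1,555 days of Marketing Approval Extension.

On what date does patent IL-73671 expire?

2013-04-23

Earliest priority filing: 2 March 1990.
Base term: 2 March 1990 + 18 years → 2 March 2008.
Processing Delay Credit: +477 days → 22 June 2009.
Marketing Approval Extension: 1555 days claimed exceeds the 1401-day cap, so +1401 days → 23 April 2013.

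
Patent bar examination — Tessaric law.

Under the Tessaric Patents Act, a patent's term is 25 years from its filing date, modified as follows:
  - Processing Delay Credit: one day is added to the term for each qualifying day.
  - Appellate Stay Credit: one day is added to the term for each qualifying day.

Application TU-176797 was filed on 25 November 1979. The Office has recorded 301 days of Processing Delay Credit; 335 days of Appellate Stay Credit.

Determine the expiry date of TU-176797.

2006-08-23

Base term: filing date + 25 years → 25 November 2004.
Processing Delay Credit: +301 days → 22 September 2005.
Appellate Stay Credit: +335 days → 23 August 2006.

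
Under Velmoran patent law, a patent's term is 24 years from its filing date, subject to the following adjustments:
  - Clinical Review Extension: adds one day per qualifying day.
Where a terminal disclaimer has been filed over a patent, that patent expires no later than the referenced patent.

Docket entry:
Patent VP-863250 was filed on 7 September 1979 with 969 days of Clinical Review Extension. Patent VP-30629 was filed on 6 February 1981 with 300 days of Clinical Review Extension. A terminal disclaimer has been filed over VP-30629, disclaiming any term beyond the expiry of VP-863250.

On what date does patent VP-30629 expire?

December 3, 2005

Natural term of VP-30629:
  Base: filing + 24 years → 6 February 2005.
  Clinical Review Extension: +300 days → 3 December 2005.
Expiry of referenced patent VP-863250:
  Base: filing + 24 years → 7 September 2003.
  Clinical Review Extension: +969 days → 3 May 2006.
Terminal disclaimer: VP-30629 expires on the earlier of 3 December 2005 and 3 May 2006.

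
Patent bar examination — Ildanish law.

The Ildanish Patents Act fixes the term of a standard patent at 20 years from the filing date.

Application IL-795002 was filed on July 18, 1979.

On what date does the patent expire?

July 18, 1999

Filing date + 20 years → 18 July 1999.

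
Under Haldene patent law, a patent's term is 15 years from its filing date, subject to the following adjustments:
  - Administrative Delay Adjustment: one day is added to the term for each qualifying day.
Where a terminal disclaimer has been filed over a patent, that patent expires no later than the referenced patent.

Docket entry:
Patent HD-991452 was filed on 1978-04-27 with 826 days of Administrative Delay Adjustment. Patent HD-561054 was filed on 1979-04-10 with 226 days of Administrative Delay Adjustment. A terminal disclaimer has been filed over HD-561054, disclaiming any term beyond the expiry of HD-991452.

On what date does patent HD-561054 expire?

1994-11-22

Natural term of HD-561054:
  Base: filing + 15 years → 10 April 1994.
  Administrative Delay Adjustment: +226 days → 22 November 1994.
Expiry of referenced patent HD-991452:
  Base: filing + 15 years → 27 April 1993.
  Administrative Delay Adjustment: +826 days → 1 August 1995.
Terminal disclaimer: HD-561054 expires on the earlier of 22 November 1994 and 1 August 1995.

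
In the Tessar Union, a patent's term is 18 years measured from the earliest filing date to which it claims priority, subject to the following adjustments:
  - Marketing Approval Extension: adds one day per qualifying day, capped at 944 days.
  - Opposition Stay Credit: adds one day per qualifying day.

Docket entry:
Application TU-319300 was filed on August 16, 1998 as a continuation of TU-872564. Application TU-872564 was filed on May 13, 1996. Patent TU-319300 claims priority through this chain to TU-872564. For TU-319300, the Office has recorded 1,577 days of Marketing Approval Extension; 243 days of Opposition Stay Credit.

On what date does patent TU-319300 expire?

August 12, 2017

Earliest priority filing: 13 May 1996.
Base term: 13 May 1996 + 18 years → 13 May 2014.
Marketing Approval Extension: 1577 days claimed exceeds the 944-day cap, so +944 days → 12 December 2016.
Opposition Stay Credit: +243 days → 12 August 2017.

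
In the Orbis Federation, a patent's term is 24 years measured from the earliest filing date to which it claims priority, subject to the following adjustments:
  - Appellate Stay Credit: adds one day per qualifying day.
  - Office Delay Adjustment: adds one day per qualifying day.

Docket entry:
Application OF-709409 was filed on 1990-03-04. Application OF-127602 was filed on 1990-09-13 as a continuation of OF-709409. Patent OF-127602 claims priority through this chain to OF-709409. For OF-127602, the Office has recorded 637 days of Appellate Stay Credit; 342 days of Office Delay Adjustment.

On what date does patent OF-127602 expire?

2016-11-07

Earliest priority filing: 4 March 1990.
Base term: 4 March 1990 + 24 years → 4 March 2014.
Appellate Stay Credit: +637 days → 1 December 2015.
Office Delay Adjustment: +342 days → 7 November 2016.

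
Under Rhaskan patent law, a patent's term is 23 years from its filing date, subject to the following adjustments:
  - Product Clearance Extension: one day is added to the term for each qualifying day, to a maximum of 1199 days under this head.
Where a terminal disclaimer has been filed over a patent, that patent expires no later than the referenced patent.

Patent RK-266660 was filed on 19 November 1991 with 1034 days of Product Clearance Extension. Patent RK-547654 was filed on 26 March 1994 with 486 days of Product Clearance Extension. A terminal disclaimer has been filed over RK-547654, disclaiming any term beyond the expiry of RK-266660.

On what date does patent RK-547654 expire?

2017-09-18

Natural term of RK-547654:
  Base: filing + 23 years → 26 March 2017.
  Product Clearance Extension: 486 days (within the 1199-day cap) → +486 days → 25 July 2018.
Expiry of referenced patent RK-266660:
  Base: filing + 23 years → 19 November 2014.
  Product Clearance Extension: 1034 days (within the 1199-day cap) → +1034 days → 18 September 2017.
Terminal disclaimer: RK-547654 expires on the earlier of 25 July 2018 and 18 September 2017.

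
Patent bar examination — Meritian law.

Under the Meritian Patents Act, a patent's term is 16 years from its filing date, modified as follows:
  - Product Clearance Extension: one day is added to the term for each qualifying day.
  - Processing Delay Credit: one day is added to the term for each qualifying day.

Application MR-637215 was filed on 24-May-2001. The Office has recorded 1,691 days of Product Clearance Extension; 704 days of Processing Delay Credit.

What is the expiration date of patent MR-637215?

2023-12-14

Base term: filing date + 16 years → 24 May 2017.
Product Clearance Extension: +1691 days → 9 January 2022.
Processing Delay Credit: +704 days → 14 December 2023.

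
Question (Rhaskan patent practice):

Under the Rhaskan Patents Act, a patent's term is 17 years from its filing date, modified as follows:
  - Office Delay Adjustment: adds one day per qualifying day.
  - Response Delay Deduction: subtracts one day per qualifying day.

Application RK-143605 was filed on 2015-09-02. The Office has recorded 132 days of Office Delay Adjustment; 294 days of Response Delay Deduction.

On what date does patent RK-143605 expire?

2032-03-24

Base term: filing date + 17 years → 2 September 2032.
Office Delay Adjustment: +132 days → 12 January 2033.
Response Delay Deduction: −294 days → 24 March 2032.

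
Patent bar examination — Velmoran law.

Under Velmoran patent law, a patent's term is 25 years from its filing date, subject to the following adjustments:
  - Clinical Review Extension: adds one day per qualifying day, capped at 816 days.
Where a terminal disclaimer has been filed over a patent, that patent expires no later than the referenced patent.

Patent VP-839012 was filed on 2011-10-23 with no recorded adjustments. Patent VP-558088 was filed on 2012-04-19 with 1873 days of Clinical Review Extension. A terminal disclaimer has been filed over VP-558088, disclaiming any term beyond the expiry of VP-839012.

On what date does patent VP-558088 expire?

2036-10-23

Natural term of VP-558088:
  Base: filing + 25 years → 19 April 2037.
  Clinical Review Extension: 1873 days claimed exceeds the 816-day cap, so +816 days → 14 July 2039.
Expiry of referenced patent VP-839012:
  Base: filing + 25 years → 23 October 2036.
Terminal disclaimer: VP-558088 expires on the earlier of 14 July 2039 and 23 October 2036.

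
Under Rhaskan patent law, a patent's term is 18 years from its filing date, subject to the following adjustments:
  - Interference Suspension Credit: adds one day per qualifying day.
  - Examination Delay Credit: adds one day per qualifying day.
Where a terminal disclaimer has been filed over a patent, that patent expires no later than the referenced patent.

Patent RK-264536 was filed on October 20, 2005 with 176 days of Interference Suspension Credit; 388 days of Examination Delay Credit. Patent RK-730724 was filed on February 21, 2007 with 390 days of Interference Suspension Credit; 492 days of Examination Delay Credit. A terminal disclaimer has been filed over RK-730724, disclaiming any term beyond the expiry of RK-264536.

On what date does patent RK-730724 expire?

May 6, 2025

Natural term of RK-730724:
  Base: filing + 18 years → 21 February 2025.
  Interference Suspension Credit: +390 days → 18 March 2026.
  Examination Delay Credit: +492 days → 23 July 2027.
Expiry of referenced patent RK-264536:
  Base: filing + 18 years → 20 October 2023.
  Interference Suspension Credit: +176 days → 13 April 2024.
  Examination Delay Credit: +388 days → 6 May 2025.
Terminal disclaimer: RK-730724 expires on the earlier of 23 July 2027 and 6 May 2025.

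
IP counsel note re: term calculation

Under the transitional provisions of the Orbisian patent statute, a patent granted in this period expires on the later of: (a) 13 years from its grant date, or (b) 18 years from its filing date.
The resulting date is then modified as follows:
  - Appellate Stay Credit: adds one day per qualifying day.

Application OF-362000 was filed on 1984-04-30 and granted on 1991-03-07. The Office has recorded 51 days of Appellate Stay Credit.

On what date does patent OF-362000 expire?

April 27, 2004

(a) grant + 13 years → 7 March 2004.
(b) filing + 18 years → 30 April 2002.
Later of the two: 7 March 2004.
Appellate Stay Credit: +51 days → 27 April 2004.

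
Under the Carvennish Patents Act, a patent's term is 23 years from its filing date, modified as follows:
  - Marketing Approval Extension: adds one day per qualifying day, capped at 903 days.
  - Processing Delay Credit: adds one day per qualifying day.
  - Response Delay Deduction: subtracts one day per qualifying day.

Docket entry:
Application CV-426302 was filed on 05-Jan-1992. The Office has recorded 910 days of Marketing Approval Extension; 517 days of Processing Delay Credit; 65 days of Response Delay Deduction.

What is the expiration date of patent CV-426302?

Base term: filing date + 23 years → 5 January 2015.
Marketing Approval Extension: 910 days claimed exceeds the 903-day cap, so +903 days → 26 June 2017.
Processing Delay Credit: +517 days → 25 November 2018.
Response Delay Deduction: −65 days → 21 September 2018.

2018-09-21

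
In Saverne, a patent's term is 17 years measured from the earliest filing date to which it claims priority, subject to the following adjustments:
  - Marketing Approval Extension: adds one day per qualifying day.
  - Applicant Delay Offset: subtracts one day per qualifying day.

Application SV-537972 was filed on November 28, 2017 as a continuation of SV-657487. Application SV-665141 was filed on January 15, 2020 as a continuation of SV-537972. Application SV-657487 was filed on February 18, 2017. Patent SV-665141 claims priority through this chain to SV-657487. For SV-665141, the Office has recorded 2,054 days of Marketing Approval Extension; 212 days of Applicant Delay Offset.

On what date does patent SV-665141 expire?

March 6, 2039

Earliest priority filing: 18 February 2017.
Base term: 18 February 2017 + 17 years → 18 February 2034.
Marketing Approval Extension: +2054 days → 4 October 2039.
Applicant Delay Offset: −212 days → 6 March 2039.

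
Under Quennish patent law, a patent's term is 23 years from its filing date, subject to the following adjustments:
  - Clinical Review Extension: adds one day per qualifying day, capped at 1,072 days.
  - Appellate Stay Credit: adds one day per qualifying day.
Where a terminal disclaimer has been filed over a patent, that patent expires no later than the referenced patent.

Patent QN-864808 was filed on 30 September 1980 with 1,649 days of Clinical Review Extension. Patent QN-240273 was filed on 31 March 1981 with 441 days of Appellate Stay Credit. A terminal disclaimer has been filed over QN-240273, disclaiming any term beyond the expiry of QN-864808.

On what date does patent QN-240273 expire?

Natural term of QN-240273:
  Base: filing + 23 years → 31 March 2004.
  Appellate Stay Credit: +441 days → 15 June 2005.
Expiry of referenced patent QN-864808:
  Base: filing + 23 years → 30 September 2003.
  Clinical Review Extension: 1649 days claimed exceeds the 1072-day cap, so +1072 days → 6 September 2006.
Terminal disclaimer: QN-240273 expires on the earlier of 15 June 2005 and 6 September 2006.

2005-06-15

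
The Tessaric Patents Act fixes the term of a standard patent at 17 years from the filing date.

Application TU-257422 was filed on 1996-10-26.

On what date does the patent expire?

2013-10-26

Filing date + 17 years → 26 October 2013.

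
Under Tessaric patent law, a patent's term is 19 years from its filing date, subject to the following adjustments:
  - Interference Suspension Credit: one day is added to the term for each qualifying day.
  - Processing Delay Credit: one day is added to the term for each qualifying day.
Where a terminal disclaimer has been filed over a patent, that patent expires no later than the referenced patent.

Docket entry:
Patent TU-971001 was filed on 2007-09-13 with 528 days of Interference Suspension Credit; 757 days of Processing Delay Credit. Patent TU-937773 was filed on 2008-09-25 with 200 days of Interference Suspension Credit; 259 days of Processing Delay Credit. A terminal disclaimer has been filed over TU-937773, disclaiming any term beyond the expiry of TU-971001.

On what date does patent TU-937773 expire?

Natural term of TU-937773:
  Base: filing + 19 years → 25 September 2027.
  Interference Suspension Credit: +200 days → 12 April 2028.
  Processing Delay Credit: +259 days → 27 December 2028.
Expiry of referenced patent TU-971001:
  Base: filing + 19 years → 13 September 2026.
  Interference Suspension Credit: +528 days → 23 February 2028.
  Processing Delay Credit: +757 days → 21 March 2030.
Terminal disclaimer: TU-937773 expires on the earlier of 27 December 2028 and 21 March 2030.

December 27, 2028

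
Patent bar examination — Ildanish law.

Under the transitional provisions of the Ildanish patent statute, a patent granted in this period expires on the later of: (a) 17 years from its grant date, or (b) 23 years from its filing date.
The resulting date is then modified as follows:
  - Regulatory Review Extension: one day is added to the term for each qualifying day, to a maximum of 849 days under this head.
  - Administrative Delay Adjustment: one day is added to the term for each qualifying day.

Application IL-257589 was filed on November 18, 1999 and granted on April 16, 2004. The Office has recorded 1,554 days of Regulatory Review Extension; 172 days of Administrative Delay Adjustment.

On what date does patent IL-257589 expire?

September 4, 2025

(a) grant + 17 years → 16 April 2021.
(b) filing + 23 years → 18 November 2022.
Later of the two: 18 November 2022.
Regulatory Review Extension: 1554 days claimed exceeds the 849-day cap, so +849 days → 16 March 2025.
Administrative Delay Adjustment: +172 days → 4 September 2025.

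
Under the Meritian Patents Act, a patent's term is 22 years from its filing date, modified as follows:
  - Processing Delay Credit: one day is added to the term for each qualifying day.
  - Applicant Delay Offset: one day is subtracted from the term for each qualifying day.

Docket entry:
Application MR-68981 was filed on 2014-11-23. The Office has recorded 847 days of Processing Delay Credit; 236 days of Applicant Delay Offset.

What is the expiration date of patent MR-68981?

July 27, 2038

Base term: filing date + 22 years → 23 November 2036.
Processing Delay Credit: +847 days → 20 March 2039.
Applicant Delay Offset: −236 days → 27 July 2038.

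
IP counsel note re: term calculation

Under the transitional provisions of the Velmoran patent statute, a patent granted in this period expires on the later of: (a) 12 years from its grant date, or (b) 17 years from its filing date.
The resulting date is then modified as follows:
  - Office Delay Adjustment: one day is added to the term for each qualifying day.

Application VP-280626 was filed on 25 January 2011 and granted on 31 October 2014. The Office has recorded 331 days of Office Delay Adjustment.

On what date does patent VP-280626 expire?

(a) grant + 12 years → 31 October 2026.
(b) filing + 17 years → 25 January 2028.
Later of the two: 25 January 2028.
Office Delay Adjustment: +331 days → 21 December 2028.

2028-12-21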